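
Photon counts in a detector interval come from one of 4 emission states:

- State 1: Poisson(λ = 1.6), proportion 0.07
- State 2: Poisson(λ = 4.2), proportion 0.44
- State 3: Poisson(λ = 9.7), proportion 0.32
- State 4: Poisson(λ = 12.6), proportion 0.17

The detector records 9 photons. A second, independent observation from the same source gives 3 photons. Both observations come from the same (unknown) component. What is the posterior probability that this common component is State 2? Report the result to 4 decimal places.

0.7750

The responsibility of component k is π_k f_k(x) divided by Σ_j π_j f_j(x).
Since both observations come from the same component, the likelihood for component k is f_k(x₁)·f_k(x₂).
  L_1 = [e^(−1.6)·1.6^9/9! = 3.82336e-05] × [0.137828] = 5.26967e-06
  L_2 = [e^(−4.2)·4.2^9/9! = 0.0168052] × [0.185165] = 0.00311174
  L_3 = [e^(−9.7)·9.7^9/9! = 0.128388] × [0.00932197] = 0.00119683
  L_4 = [e^(−12.6)·12.6^9/9! = 0.0743809] × [0.00112422] = 8.36202e-05
Prior × likelihood for each component:
  π_1·L_1 = 0.07 × 5.26967e-06 = 3.68877e-07
  π_2·L_2 = 0.44 × 0.00311174 = 0.00136917
  π_3·L_3 = 0.32 × 0.00119683 = 0.000382987
  π_4·L_4 = 0.17 × 8.36202e-05 = 1.42154e-05
Marginal: 3.68877e-07 + 0.00136917 + 0.000382987 + 1.42154e-05 = 0.00176674
P(State 2 | x₁, x₂) = 0.00136917 / 0.00176674 ≈ 0.7750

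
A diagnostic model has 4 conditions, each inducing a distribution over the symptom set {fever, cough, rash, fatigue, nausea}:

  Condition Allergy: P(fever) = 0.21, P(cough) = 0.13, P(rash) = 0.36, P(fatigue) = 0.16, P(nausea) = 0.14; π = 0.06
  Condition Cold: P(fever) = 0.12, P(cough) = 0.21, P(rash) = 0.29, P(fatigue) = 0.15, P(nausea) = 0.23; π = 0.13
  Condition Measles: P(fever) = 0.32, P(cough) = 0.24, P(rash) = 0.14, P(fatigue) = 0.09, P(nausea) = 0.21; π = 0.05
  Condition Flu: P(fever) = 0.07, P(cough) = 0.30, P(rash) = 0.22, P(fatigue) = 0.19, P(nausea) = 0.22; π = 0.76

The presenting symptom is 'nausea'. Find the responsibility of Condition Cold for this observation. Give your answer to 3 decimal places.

0.138

Posterior ∝ prior × likelihood, so P(k | x) ∝ π_k f_k(x); normalise over all components.
Component likelihoods at x = 'nausea':
  L_Allergy = 0.14
  L_Cold = 0.23
  L_Measles = 0.21
  L_Flu = 0.22
Multiply by the mixture weights:
  π_Allergy·L_Allergy = 0.06 × 0.14 = 0.0084
  π_Cold·L_Cold = 0.13 × 0.23 = 0.0299
  π_Measles·L_Measles = 0.05 × 0.21 = 0.0105
  π_Flu·L_Flu = 0.76 × 0.22 = 0.1672
Marginal: 0.0084 + 0.0299 + 0.0105 + 0.1672 = 0.216
P(Condition Cold | 'nausea') = 0.0299 / 0.216 ≈ 0.138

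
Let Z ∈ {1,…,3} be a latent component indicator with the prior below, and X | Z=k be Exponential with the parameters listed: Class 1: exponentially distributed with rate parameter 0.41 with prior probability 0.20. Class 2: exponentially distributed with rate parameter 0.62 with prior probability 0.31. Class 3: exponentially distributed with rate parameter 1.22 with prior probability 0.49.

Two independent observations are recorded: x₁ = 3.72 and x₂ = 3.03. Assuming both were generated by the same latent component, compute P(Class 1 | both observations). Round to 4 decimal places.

Apply Bayes' rule: the posterior for each component is proportional to its prior times its likelihood at x.
Since both observations come from the same component, the likelihood for component k is f_k(x₁)·f_k(x₂).
  L_1 = [0.41·e^(−0.41·3.72) = 0.41·e^(−1.5252) = 0.0892068] × [0.118375] = 0.0105598
  L_2 = [0.62·e^(−0.62·3.72) = 0.62·e^(−2.3064) = 0.0617639] × [0.0947384] = 0.00585142
  L_3 = [1.22·e^(−1.22·3.72) = 1.22·e^(−4.5384) = 0.0130424] × [0.0302654] = 0.000394734
Prior × likelihood for each component:
  w_1·L_1 = 0.20 × 0.0105598 = 0.00211197
  w_2·L_2 = 0.31 × 0.00585142 = 0.00181394
  w_3·L_3 = 0.49 × 0.000394734 = 0.00019342
Evidence: 0.00211197 + 0.00181394 + 0.00019342 = 0.00411933
Responsibility of Class 1: 0.00211197 / 0.00411933 ≈ 0.5127

0.5127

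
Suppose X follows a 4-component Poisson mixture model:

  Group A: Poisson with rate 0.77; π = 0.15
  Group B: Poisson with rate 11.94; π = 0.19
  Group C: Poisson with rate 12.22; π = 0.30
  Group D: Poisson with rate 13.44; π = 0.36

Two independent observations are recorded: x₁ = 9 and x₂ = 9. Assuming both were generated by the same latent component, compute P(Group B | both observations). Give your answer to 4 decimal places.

Posterior ∝ prior × likelihood, so P(k | x) ∝ π_k f_k(x); normalise over all components.
Since both observations come from the same component, the likelihood for component k is f_k(x₁)·f_k(x₂).
  L_A = [e^(−0.77)·0.77^9/9! = 1.21408e-07] × [1.21408e-07] = 1.47399e-14
  L_B = [e^(−11.94)·11.94^9/9! = 0.0886747] × [0.0886747] = 0.0078632
  L_C = [e^(−12.22)·12.22^9/9! = 0.0825656] × [0.0825656] = 0.00681708
  L_D = [e^(−13.44)·13.44^9/9! = 0.0574001] × [0.0574001] = 0.00329477
Multiply by the mixture weights:
  π_A·L_A = 0.15 × 1.47399e-14 = 2.21098e-15
  π_B·L_B = 0.19 × 0.0078632 = 0.00149401
  π_C·L_C = 0.30 × 0.00681708 = 0.00204512
  π_D·L_D = 0.36 × 0.00329477 = 0.00118612
Marginal: 2.21098e-15 + 0.00149401 + 0.00204512 + 0.00118612 = 0.00472525
So the posterior for Group B is 0.00149401 / 0.00472525 ≈ 0.3162.

0.3162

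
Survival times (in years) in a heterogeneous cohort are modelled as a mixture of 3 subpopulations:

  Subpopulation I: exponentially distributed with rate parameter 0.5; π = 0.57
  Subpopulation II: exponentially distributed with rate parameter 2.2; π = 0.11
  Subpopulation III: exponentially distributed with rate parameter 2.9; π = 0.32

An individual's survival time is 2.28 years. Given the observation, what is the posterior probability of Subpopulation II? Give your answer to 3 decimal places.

0.017

By Bayes' theorem, P(k | x) = P(Z=k) f_k(x) / Σ_j P(Z=j) f_j(x).
Component likelihoods at x = 2.28 years:
  f_I = 0.5·e^(−0.5·2.28) = 0.5·e^(−1.1400) = 0.15991
  f_II = 2.2·e^(−2.2·2.28) = 2.2·e^(−5.0160) = 0.0145882
  f_III = 2.9·e^(−2.9·2.28) = 2.9·e^(−6.6120) = 0.00389801
Prior × likelihood for each component:
  P(Z=I)·f_I = 0.57 × 0.15991 = 0.0911484
  P(Z=II)·f_II = 0.11 × 0.0145882 = 0.0016047
  P(Z=III)·f_III = 0.32 × 0.00389801 = 0.00124736
Evidence: 0.0911484 + 0.0016047 + 0.00124736 = 0.0940005
P(Subpopulation II | x) = 0.0016047 / 0.0940005 ≈ 0.017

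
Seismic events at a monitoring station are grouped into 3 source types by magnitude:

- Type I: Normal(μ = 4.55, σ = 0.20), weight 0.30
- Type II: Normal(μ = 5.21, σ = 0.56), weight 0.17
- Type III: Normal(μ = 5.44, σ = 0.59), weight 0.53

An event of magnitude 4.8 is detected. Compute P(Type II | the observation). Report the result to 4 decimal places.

0.1638

By Bayes' theorem, P(k | x) = π_k f_k(x) / Σ_j π_j f_j(x).
Normal densities:
  f_I = 0.913245
  f_II = 0.544909
  f_III = 0.375445
Multiply by the mixture weights:
  π_I·f_I = 0.30 × 0.913245 = 0.273974
  π_II·f_II = 0.17 × 0.544909 = 0.0926345
  π_III·f_III = 0.53 × 0.375445 = 0.198986
Sum: 0.273974 + 0.0926345 + 0.198986 = 0.565594
So the posterior for Type II is 0.0926345 / 0.565594 ≈ 0.1638.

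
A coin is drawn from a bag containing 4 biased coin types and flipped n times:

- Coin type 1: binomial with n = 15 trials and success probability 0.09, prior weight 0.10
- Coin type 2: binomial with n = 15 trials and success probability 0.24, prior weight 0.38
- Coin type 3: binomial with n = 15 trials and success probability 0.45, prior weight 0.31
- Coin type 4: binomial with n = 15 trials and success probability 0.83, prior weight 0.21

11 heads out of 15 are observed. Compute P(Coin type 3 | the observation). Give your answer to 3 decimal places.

0.161

By Bayes' theorem, P(k | x) = π_k f_k(x) / Σ_j π_j f_j(x).
Evaluate each component's likelihood at the observed value:
  p_1 = C(15,11)·0.09^11·0.91^4 = 1365·3.13811e-12·0.68575 = 2.93742e-09
  p_2 = C(15,11)·0.24^11·0.76^4 = 1365·1.52168e-07·0.333622 = 6.92964e-05
  p_3 = C(15,11)·0.45^11·0.55^4 = 1365·0.000153228·0.0915063 = 0.0191391
  p_4 = C(15,11)·0.83^11·0.17^4 = 1365·0.128783·0.00083521 = 0.146821
Prior × likelihood for each component:
  π_1·p_1 = 0.10 × 2.93742e-09 = 2.93742e-10
  π_2·p_2 = 0.38 × 6.92964e-05 = 2.63326e-05
  π_3·p_3 = 0.31 × 0.0191391 = 0.00593311
  π_4·p_4 = 0.21 × 0.146821 = 0.0308324
Evidence: 2.93742e-10 + 2.63326e-05 + 0.00593311 + 0.0308324 = 0.0367918
P(Coin type 3 | 11 heads out of 15) ≈ 0.161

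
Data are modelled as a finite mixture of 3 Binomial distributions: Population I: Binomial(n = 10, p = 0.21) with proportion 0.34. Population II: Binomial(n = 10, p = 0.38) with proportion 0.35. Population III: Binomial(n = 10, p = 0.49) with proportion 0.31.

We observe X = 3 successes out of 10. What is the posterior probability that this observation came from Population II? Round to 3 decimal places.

0.421

P(component k | x) = π_k·f_k(x) / marginal(x), where marginal(x) = Σ_j π_j·f_j(x).
Component likelihoods at x = 3 successes out of 10:
  f_I = 0.213417
  f_II = 0.231886
  f_III = 0.126695
Unnormalised posteriors:
  π_I·f_I = 0.34 × 0.213417 = 0.0725617
  π_II·f_II = 0.35 × 0.231886 = 0.08116
  π_III·f_III = 0.31 × 0.126695 = 0.0392756
Sum: 0.0725617 + 0.08116 + 0.0392756 = 0.192997
So the posterior for Population II is 0.08116 / 0.192997 ≈ 0.421.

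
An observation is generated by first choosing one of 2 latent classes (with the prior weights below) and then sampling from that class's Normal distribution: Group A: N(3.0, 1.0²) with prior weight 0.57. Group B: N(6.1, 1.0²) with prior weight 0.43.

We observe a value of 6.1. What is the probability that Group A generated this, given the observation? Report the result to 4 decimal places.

By Bayes' theorem, P(k | x) = P(Z=k) f_k(x) / Σ_j P(Z=j) f_j(x).
Normal densities:
  L_A = 0.00326682
  L_B = 0.398942
Prior × likelihood for each component:
  P(Z=A)·L_A = 0.57 × 0.00326682 = 0.00186209
  P(Z=B)·L_B = 0.43 × 0.398942 = 0.171545
Sum: 0.00186209 + 0.171545 = 0.173407
So the posterior for Group A is 0.00186209 / 0.173407 ≈ 0.0107.

0.0107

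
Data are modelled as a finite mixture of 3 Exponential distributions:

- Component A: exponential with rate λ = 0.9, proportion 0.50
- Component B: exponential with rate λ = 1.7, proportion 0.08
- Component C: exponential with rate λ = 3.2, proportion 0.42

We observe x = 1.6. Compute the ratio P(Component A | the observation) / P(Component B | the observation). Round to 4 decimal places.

The posterior odds equal the prior odds times the likelihood ratio: (P(Z=i)/P(Z=j))·(f_i(x)/f_j(x)).
Component likelihoods at x = 1.6:
  p_A = 0.213235
  p_B = 0.111987
  p_C = 0.0191233
Odds = (0.50/0.08) × (0.213235/0.111987) = 6.25 × 1.9041 ≈ 11.9006

11.9006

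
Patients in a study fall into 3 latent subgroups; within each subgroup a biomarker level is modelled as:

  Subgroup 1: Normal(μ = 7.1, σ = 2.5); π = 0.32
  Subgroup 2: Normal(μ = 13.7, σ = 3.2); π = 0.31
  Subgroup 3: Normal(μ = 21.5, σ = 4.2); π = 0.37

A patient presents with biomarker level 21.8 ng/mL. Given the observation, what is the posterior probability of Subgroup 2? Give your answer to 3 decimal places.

0.043

Apply Bayes' rule: the posterior for each component is proportional to its prior times its likelihood at x.
Component likelihoods at x = 21.8 ng/mL:
  p_1 = 4.95718e-09
  p_2 = 0.00506347
  p_3 = 0.0947443
Prior × likelihood for each component:
  π_1·p_1 = 0.32 × 4.95718e-09 = 1.5863e-09
  π_2·p_2 = 0.31 × 0.00506347 = 0.00156968
  π_3·p_3 = 0.37 × 0.0947443 = 0.0350554
Normaliser: 1.5863e-09 + 0.00156968 + 0.0350554 = 0.0366251
P(Subgroup 2 | 21.8 ng/mL) ≈ 0.043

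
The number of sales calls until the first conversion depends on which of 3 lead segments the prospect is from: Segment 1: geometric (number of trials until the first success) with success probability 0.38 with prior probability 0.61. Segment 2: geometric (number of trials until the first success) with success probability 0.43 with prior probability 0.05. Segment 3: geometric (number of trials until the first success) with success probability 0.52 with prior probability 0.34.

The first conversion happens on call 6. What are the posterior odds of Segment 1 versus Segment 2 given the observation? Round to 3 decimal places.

The posterior odds equal the prior odds times the likelihood ratio: (π_i/π_j)·(f_i(x)/f_j(x)).
Evaluate each component's likelihood at the observed value:
  f_1 = 0.034813
  f_2 = 0.0258728
  f_3 = 0.0132498
Posterior odds = (π_1·f_1) / (π_2·f_2) = (0.61·0.034813) / (0.05·0.0258728) = 0.021236 / 0.00129364 ≈ 16.416

16.416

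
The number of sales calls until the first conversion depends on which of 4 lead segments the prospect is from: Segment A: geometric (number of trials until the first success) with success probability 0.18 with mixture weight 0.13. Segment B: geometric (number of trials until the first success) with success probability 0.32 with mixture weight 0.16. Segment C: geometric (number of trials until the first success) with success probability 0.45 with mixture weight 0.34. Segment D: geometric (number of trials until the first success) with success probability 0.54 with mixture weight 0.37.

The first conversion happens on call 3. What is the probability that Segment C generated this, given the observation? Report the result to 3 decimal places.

0.362

P(component k | x) = π_k·f_k(x) / marginal(x), where marginal(x) = Σ_j π_j·f_j(x).
Geometric probabilities:
  L_A = 0.18·(1−0.18)^2 = 0.18·0.6724 = 0.121032
  L_B = 0.32·(1−0.32)^2 = 0.32·0.4624 = 0.147968
  L_C = 0.45·(1−0.45)^2 = 0.45·0.3025 = 0.136125
  L_D = 0.54·(1−0.54)^2 = 0.54·0.2116 = 0.114264
Multiply by the mixture weights:
  π_A·L_A = 0.13 × 0.121032 = 0.0157342
  π_B·L_B = 0.16 × 0.147968 = 0.0236749
  π_C·L_C = 0.34 × 0.136125 = 0.0462825
  π_D·L_D = 0.37 × 0.114264 = 0.0422777
Marginal: 0.0157342 + 0.0236749 + 0.0462825 + 0.0422777 = 0.127969
Responsibility of Segment C: 0.0462825 / 0.127969 ≈ 0.362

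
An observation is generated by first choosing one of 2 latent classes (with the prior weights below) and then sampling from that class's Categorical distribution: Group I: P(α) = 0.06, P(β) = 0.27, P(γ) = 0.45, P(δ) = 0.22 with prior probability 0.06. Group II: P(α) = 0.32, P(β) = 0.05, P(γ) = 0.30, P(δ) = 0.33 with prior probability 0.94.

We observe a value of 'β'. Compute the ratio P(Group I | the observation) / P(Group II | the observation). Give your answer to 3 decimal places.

The posterior odds equal the prior odds times the likelihood ratio: (w_i/w_j)·(f_i(x)/f_j(x)).
Categorical probabilities:
  L_I = 0.27
  L_II = 0.05
Posterior odds = (w_I·L_I) / (w_II·L_II) = (0.06·0.27) / (0.94·0.05) = 0.0162 / 0.047 ≈ 0.345

0.345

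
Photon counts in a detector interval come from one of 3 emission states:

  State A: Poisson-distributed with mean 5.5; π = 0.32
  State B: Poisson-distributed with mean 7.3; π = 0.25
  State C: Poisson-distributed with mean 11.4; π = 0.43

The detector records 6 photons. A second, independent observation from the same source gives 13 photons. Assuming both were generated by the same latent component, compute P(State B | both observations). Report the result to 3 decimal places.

0.288

Posterior ∝ prior × likelihood, so P(k | x) ∝ π_k f_k(x); normalise over all components.
Since both observations come from the same component, the likelihood for component k is f_k(x₁)·f_k(x₂).
  p_A = [e^(−5.5)·5.5^6/6! = 0.157117] × [0.00276576] = 0.000434549
  p_B = [e^(−7.3)·7.3^6/6! = 0.141989] × [0.0181371] = 0.00257527
  p_C = [e^(−11.4)·11.4^6/6! = 0.0341303] × [0.0987474] = 0.00337027
Weight by the priors:
  π_A·p_A = 0.32 × 0.000434549 = 0.000139056
  π_B·p_B = 0.25 × 0.00257527 = 0.000643816
  π_C·p_C = 0.43 × 0.00337027 = 0.00144922
Sum: 0.000139056 + 0.000643816 + 0.00144922 = 0.00223209
P(State B | x₁,x₂) = 0.000643816 / 0.00223209 ≈ 0.288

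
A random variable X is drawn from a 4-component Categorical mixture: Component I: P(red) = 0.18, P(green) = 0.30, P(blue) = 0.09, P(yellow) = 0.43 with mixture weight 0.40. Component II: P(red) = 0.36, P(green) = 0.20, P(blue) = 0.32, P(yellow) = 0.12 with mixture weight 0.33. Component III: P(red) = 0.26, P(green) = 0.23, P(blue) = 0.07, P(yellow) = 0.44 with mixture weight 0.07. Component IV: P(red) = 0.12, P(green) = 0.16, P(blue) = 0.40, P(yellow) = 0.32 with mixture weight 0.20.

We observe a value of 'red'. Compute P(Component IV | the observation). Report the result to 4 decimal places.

0.1030

Apply Bayes' rule: the posterior for each component is proportional to its prior times its likelihood at x.
Categorical probabilities:
  p_I = P(red | comp) = 0.18
  p_II = P(red | comp) = 0.36
  p_III = P(red | comp) = 0.26
  p_IV = P(red | comp) = 0.12
Multiply by the mixture weights:
  π_I·p_I = 0.40 × 0.18 = 0.072
  π_II·p_II = 0.33 × 0.36 = 0.1188
  π_III·p_III = 0.07 × 0.26 = 0.0182
  π_IV·p_IV = 0.20 × 0.12 = 0.024
Marginal: 0.072 + 0.1188 + 0.0182 + 0.024 = 0.233
So the posterior for Component IV is 0.024 / 0.233 ≈ 0.1030.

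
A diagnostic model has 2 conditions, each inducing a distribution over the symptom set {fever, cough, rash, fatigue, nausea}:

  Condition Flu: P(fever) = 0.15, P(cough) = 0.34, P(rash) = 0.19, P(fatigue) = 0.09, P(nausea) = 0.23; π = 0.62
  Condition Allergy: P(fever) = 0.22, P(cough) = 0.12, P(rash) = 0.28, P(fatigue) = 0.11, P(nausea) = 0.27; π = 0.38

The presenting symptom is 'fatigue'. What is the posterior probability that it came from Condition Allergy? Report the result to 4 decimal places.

Posterior ∝ prior × likelihood, so P(k | x) ∝ P(Z=k) f_k(x); normalise over all components.
Categorical probabilities:
  f_Flu = P(fatigue | comp) = 0.09
  f_Allergy = P(fatigue | comp) = 0.11
Weight by the priors:
  P(Z=Flu)·f_Flu = 0.62 × 0.09 = 0.0558
  P(Z=Allergy)·f_Allergy = 0.38 × 0.11 = 0.0418
Sum: 0.0558 + 0.0418 = 0.0976
Responsibility of Condition Allergy: 0.0418 / 0.0976 ≈ 0.4283

0.4283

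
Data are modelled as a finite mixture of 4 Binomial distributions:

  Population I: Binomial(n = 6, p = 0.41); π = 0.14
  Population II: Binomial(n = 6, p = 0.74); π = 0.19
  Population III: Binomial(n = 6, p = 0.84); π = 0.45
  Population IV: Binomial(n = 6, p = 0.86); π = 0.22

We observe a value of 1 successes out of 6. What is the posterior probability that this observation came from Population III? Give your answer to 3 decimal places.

0.009

Posterior ∝ prior × likelihood, so P(k | x) ∝ P(Z=k) f_k(x); normalise over all components.
Binomial probabilities:
  L_I = C(6,1)·0.41^1·0.59^5 = 6·0.41·0.0714924 = 0.175871
  L_II = C(6,1)·0.74^1·0.26^5 = 6·0.74·0.00118814 = 0.00527533
  L_III = C(6,1)·0.84^1·0.16^5 = 6·0.84·0.000104858 = 0.000528482
  L_IV = C(6,1)·0.86^1·0.14^5 = 6·0.86·5.37824e-05 = 0.000277517
Weight by the priors:
  P(Z=I)·L_I = 0.14 × 0.175871 = 0.024622
  P(Z=II)·L_II = 0.19 × 0.00527533 = 0.00100231
  P(Z=III)·L_III = 0.45 × 0.000528482 = 0.000237817
  P(Z=IV)·L_IV = 0.22 × 0.000277517 = 6.10538e-05
Denominator: 0.024622 + 0.00100231 + 0.000237817 + 6.10538e-05 = 0.0259232
P(Population III | 1 successes out of 6) ≈ 0.009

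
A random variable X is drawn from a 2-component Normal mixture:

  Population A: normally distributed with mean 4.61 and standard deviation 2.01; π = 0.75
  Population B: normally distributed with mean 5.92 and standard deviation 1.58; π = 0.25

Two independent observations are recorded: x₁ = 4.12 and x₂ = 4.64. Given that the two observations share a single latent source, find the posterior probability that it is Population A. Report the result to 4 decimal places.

0.8270

Apply Bayes' rule: the posterior for each component is proportional to its prior times its likelihood at x.
Since both observations come from the same component, the likelihood for component k is f_k(x₁)·f_k(x₂).
  p_A = [(1/(2.01·√(2π)))·exp(−(4.12−4.61)²/(2·2.01²)) = 0.198479·exp(-0.02971) = 0.192668] × [0.198457] = 0.0382362
  p_B = [(1/(1.58·√(2π)))·exp(−(4.12−5.92)²/(2·1.58²)) = 0.252495·exp(-0.64893) = 0.131955] × [0.18186] = 0.0239973
Prior × likelihood for each component:
  w_A·p_A = 0.75 × 0.0382362 = 0.0286772
  w_B·p_B = 0.25 × 0.0239973 = 0.00599933
Normaliser: 0.0286772 + 0.00599933 = 0.0346765
So the posterior for Population A is 0.0286772 / 0.0346765 ≈ 0.8270.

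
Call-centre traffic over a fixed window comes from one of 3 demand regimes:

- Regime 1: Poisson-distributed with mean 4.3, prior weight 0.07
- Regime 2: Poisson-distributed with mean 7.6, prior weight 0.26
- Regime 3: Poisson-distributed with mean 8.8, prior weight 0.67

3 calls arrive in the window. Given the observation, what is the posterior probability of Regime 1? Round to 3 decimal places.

Posterior ∝ prior × likelihood, so P(k | x) ∝ π_k f_k(x); normalise over all components.
Poisson probabilities:
  f_1 = 0.179799
  f_2 = 0.0366144
  f_3 = 0.0171201
Multiply by the mixture weights:
  π_1·f_1 = 0.07 × 0.179799 = 0.0125859
  π_2·f_2 = 0.26 × 0.0366144 = 0.00951973
  π_3·f_3 = 0.67 × 0.0171201 = 0.0114704
Sum: 0.0125859 + 0.00951973 + 0.0114704 = 0.0335761
So the posterior for Regime 1 is 0.0125859 / 0.0335761 ≈ 0.375.

0.375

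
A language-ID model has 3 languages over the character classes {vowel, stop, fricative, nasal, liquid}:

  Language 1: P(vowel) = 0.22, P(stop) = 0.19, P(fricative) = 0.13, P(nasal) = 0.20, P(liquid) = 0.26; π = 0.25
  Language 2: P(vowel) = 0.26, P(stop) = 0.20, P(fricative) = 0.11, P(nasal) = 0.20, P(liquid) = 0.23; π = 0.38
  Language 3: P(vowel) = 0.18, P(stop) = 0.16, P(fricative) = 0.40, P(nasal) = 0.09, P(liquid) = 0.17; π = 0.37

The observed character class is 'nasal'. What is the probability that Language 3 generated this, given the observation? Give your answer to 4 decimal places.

P(component k | x) = P(Z=k)·f_k(x) / marginal(x), where marginal(x) = Σ_j P(Z=j)·f_j(x).
Component likelihoods at x = 'nasal':
  L_1 = P(nasal | comp) = 0.20
  L_2 = P(nasal | comp) = 0.20
  L_3 = P(nasal | comp) = 0.09
Unnormalised posteriors:
  P(Z=1)·L_1 = 0.25 × 0.2 = 0.05
  P(Z=2)·L_2 = 0.38 × 0.2 = 0.076
  P(Z=3)·L_3 = 0.37 × 0.09 = 0.0333
Denominator: 0.05 + 0.076 + 0.0333 = 0.1593
P(Language 3 | data) = 0.0333 / 0.1593 ≈ 0.2090

0.2090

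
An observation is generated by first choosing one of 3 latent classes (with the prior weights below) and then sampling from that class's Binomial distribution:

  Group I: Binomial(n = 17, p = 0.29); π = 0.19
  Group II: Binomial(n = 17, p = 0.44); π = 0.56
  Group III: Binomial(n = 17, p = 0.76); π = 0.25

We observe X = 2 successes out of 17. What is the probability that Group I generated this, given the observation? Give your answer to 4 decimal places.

0.8382

By Bayes' theorem, P(k | x) = w_k f_k(x) / Σ_j w_j f_j(x).
Evaluate each component's likelihood at the observed value:
  p_I = 0.0671754
  p_II = 0.0043981
  p_III = 3.96584e-08
Unnormalised posteriors:
  w_I·p_I = 0.19 × 0.0671754 = 0.0127633
  w_II·p_II = 0.56 × 0.0043981 = 0.00246293
  w_III·p_III = 0.25 × 3.96584e-08 = 9.91459e-09
Denominator: 0.0127633 + 0.00246293 + 9.91459e-09 = 0.0152263
P(Group I | the observation) ≈ 0.8382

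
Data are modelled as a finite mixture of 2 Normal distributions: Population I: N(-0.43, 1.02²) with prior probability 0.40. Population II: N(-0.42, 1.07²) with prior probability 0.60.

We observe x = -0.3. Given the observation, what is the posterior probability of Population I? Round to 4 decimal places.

The responsibility of component k is w_k f_k(x) divided by Σ_j w_j f_j(x).
Evaluate each component's likelihood at the observed value:
  p_I = (1/(1.02·√(2π)))·exp(−(-0.3−-0.43)²/(2·1.02²)) = 0.391120·exp(-0.00812) = 0.387956
  p_II = (1/(1.07·√(2π)))·exp(−(-0.3−-0.42)²/(2·1.07²)) = 0.372843·exp(-0.00629) = 0.370506
Weight by the priors:
  w_I·p_I = 0.40 × 0.387956 = 0.155182
  w_II·p_II = 0.60 × 0.370506 = 0.222304
Marginal: 0.155182 + 0.222304 = 0.377486
So the posterior for Population I is 0.155182 / 0.377486 ≈ 0.4111.

0.4111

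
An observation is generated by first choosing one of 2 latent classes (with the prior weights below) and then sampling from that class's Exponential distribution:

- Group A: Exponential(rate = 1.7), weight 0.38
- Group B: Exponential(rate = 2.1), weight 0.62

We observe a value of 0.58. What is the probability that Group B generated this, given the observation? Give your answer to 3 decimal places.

Apply Bayes' rule: the posterior for each component is proportional to its prior times its likelihood at x.
Exponential densities:
  f_A = 1.7·e^(−1.7·0.58) = 1.7·e^(−0.9860) = 0.634212
  f_B = 2.1·e^(−2.1·0.58) = 2.1·e^(−1.2180) = 0.621225
Weight by the priors:
  P(Z=A)·f_A = 0.38 × 0.634212 = 0.241001
  P(Z=B)·f_B = 0.62 × 0.621225 = 0.385159
Sum: 0.241001 + 0.385159 = 0.62616
P(Group B | 0.58) = 0.385159 / 0.62616 ≈ 0.615

0.615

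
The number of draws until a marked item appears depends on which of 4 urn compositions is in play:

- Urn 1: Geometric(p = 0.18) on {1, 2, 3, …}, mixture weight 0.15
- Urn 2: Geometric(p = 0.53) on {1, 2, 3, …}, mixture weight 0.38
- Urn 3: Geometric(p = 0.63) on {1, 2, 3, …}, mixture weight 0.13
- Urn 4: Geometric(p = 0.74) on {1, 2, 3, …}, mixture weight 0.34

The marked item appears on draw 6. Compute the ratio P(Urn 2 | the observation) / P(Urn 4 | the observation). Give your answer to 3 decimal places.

15.452

Posterior odds = (P(Z=i) f_i(x)) / (P(Z=j) f_j(x)); the normalising sum cancels.
Geometric probabilities:
  p_1 = 0.18·(1−0.18)^5 = 0.18·0.37074 = 0.0667332
  p_2 = 0.53·(1−0.53)^5 = 0.53·0.0229345 = 0.0121553
  p_3 = 0.63·(1−0.63)^5 = 0.63·0.0069344 = 0.00436867
  p_4 = 0.74·(1−0.74)^5 = 0.74·0.00118814 = 0.000879222
Posterior odds = (P(Z=2)·p_2) / (P(Z=4)·p_4) = (0.38·0.0121553) / (0.34·0.000879222) = 0.00461901 / 0.000298935 ≈ 15.452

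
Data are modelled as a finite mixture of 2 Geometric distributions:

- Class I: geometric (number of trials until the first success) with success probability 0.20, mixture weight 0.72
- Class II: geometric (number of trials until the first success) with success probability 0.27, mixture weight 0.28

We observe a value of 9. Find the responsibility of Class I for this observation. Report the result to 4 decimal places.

0.7985

The responsibility of component k is P(Z=k) f_k(x) divided by Σ_j P(Z=j) f_j(x).
Geometric probabilities:
  p_I = 0.20·(1−0.20)^8 = 0.20·0.167772 = 0.0335544
  p_II = 0.27·(1−0.27)^8 = 0.27·0.080646 = 0.0217744
Unnormalised posteriors:
  P(Z=I)·p_I = 0.72 × 0.0335544 = 0.0241592
  P(Z=II)·p_II = 0.28 × 0.0217744 = 0.00609684
Normaliser: 0.0241592 + 0.00609684 = 0.030256
So the posterior for Class I is 0.0241592 / 0.030256 ≈ 0.7985.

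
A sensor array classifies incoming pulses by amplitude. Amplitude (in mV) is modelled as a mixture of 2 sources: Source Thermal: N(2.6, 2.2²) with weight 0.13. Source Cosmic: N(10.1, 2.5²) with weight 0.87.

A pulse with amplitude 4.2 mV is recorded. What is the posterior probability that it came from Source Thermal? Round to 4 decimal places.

0.6786

By Bayes' theorem, P(k | x) = w_k f_k(x) / Σ_j w_j f_j(x).
Component likelihoods at x = 4.2 mV:
  f_Thermal = 0.139198
  f_Cosmic = 0.00985251
Prior × likelihood for each component:
  w_Thermal·f_Thermal = 0.13 × 0.139198 = 0.0180957
  w_Cosmic·f_Cosmic = 0.87 × 0.00985251 = 0.00857168
Normaliser: 0.0180957 + 0.00857168 = 0.0266674
So the posterior for Source Thermal is 0.0180957 / 0.0266674 ≈ 0.6786.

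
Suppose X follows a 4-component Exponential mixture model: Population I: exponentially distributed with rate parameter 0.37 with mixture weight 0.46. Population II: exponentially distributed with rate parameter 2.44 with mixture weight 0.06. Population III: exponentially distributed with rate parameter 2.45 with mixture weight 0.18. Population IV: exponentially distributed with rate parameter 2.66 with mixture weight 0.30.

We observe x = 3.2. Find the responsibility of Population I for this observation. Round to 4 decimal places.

P(component k | x) = π_k·f_k(x) / marginal(x), where marginal(x) = Σ_j π_j·f_j(x).
Component likelihoods at x = 3.2:
  p_I = 0.113239
  p_II = 0.000991787
  p_III = 0.000964489
  p_IV = 0.00053477
Prior × likelihood for each component:
  π_I·p_I = 0.46 × 0.113239 = 0.0520901
  π_II·p_II = 0.06 × 0.000991787 = 5.95072e-05
  π_III·p_III = 0.18 × 0.000964489 = 0.000173608
  π_IV·p_IV = 0.30 × 0.00053477 = 0.000160431
Sum: 0.0520901 + 5.95072e-05 + 0.000173608 + 0.000160431 = 0.0524836
So the posterior for Population I is 0.0520901 / 0.0524836 ≈ 0.9925.

0.9925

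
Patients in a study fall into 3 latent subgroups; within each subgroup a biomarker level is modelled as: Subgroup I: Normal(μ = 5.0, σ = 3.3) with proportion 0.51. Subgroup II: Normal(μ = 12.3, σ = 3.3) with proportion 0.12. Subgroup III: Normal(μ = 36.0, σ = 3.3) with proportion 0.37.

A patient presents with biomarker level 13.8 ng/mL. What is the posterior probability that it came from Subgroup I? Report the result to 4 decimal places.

The responsibility of component k is π_k f_k(x) divided by Σ_j π_j f_j(x).
Normal densities:
  L_I = (1/(3.3·√(2π)))·exp(−(13.8−5.0)²/(2·3.3²)) = 0.120892·exp(-3.55556) = 0.00345333
  L_II = (1/(3.3·√(2π)))·exp(−(13.8−12.3)²/(2·3.3²)) = 0.120892·exp(-0.10331) = 0.109026
  L_III = (1/(3.3·√(2π)))·exp(−(13.8−36.0)²/(2·3.3²)) = 0.120892·exp(-22.62810) = 1.79944e-11
Multiply by the mixture weights:
  π_I·L_I = 0.51 × 0.00345333 = 0.0017612
  π_II·L_II = 0.12 × 0.109026 = 0.0130831
  π_III·L_III = 0.37 × 1.79944e-11 = 6.65793e-12
Denominator: 0.0017612 + 0.0130831 + 6.65793e-12 = 0.0148443
Responsibility of Subgroup I: 0.0017612 / 0.0148443 ≈ 0.1186

0.1186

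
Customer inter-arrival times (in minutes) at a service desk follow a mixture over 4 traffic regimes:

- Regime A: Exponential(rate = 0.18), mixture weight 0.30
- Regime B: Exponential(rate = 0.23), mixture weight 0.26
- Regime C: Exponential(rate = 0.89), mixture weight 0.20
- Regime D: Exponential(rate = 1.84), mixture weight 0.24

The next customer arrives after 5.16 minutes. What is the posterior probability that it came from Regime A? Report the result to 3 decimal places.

Apply Bayes' rule: the posterior for each component is proportional to its prior times its likelihood at x.
Exponential densities:
  L_A = 0.0711049
  L_B = 0.0701952
  L_C = 0.00901438
  L_D = 0.000138501
Prior × likelihood for each component:
  w_A·L_A = 0.30 × 0.0711049 = 0.0213315
  w_B·L_B = 0.26 × 0.0701952 = 0.0182507
  w_C·L_C = 0.20 × 0.00901438 = 0.00180288
  w_D·L_D = 0.24 × 0.000138501 = 3.32402e-05
Evidence: 0.0213315 + 0.0182507 + 0.00180288 + 3.32402e-05 = 0.0414183
So the posterior for Regime A is 0.0213315 / 0.0414183 ≈ 0.515.

0.515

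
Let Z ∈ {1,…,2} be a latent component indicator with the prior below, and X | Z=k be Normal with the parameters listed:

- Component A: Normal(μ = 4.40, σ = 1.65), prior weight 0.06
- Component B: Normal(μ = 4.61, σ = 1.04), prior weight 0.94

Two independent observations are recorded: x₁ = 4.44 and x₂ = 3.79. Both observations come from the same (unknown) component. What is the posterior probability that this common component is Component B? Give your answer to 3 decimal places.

P(component k | x) = π_k·f_k(x) / marginal(x), where marginal(x) = Σ_j π_j·f_j(x).
Since both observations come from the same component, the likelihood for component k is f_k(x₁)·f_k(x₂).
  f_A = [(1/(1.65·√(2π)))·exp(−(4.44−4.40)²/(2·1.65²)) = 0.241783·exp(-0.00029) = 0.241712] × [0.225812] = 0.0545815
  f_B = [(1/(1.04·√(2π)))·exp(−(4.44−4.61)²/(2·1.04²)) = 0.383598·exp(-0.01336) = 0.378508] × [0.281114] = 0.106404
Multiply by the mixture weights:
  π_A·f_A = 0.06 × 0.0545815 = 0.00327489
  π_B·f_B = 0.94 × 0.106404 = 0.10002
Marginal: 0.00327489 + 0.10002 = 0.103294
So the posterior for Component B is 0.10002 / 0.103294 ≈ 0.968.

0.968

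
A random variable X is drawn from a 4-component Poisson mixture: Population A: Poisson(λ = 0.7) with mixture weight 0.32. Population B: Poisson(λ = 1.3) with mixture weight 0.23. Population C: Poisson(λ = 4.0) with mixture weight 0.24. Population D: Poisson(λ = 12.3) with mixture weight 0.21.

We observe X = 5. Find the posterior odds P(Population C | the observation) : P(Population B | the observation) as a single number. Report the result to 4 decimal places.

19.3407

The posterior odds equal the prior odds times the likelihood ratio: (w_i/w_j)·(f_i(x)/f_j(x)).
Component likelihoods at x = 5:
  f_A = e^(−0.7)·0.7^5/5! = 0.000695509
  f_B = e^(−1.3)·1.3^5/5! = 0.00843243
  f_C = e^(−4.0)·4.0^5/5! = 0.156293
  f_D = e^(−12.3)·12.3^5/5! = 0.0106788
Odds = (0.24/0.23) × (0.156293/0.00843243) = 1.04348 × 18.5348 ≈ 19.3407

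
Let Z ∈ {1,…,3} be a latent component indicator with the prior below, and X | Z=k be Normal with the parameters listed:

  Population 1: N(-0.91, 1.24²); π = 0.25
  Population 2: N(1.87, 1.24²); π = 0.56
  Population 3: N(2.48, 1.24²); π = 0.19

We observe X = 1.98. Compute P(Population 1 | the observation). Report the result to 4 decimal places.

By Bayes' theorem, P(k | x) = π_k f_k(x) / Σ_j π_j f_j(x).
Evaluate each component's likelihood at the observed value:
  f_1 = (1/(1.24·√(2π)))·exp(−(1.98−-0.91)²/(2·1.24²)) = 0.321728·exp(-2.71595) = 0.0212797
  f_2 = (1/(1.24·√(2π)))·exp(−(1.98−1.87)²/(2·1.24²)) = 0.321728·exp(-0.00393) = 0.320464
  f_3 = (1/(1.24·√(2π)))·exp(−(1.98−2.48)²/(2·1.24²)) = 0.321728·exp(-0.08130) = 0.296608
Weight by the priors:
  π_1·f_1 = 0.25 × 0.0212797 = 0.00531992
  π_2·f_2 = 0.56 × 0.320464 = 0.17946
  π_3·f_3 = 0.19 × 0.296608 = 0.0563554
Normaliser: 0.00531992 + 0.17946 + 0.0563554 = 0.241135
P(Population 1 | data) ≈ 0.0221

0.0221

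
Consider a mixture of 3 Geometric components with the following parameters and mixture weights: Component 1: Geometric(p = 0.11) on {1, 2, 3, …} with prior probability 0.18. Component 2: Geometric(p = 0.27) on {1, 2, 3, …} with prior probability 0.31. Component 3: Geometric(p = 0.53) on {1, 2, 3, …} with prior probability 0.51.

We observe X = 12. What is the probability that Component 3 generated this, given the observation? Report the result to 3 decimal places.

0.008

The responsibility of component k is P(Z=k) f_k(x) divided by Σ_j P(Z=j) f_j(x).
Geometric probabilities:
  p_1 = 0.11·(1−0.11)^11 = 0.11·0.277517 = 0.0305269
  p_2 = 0.27·(1−0.27)^11 = 0.27·0.0313727 = 0.00847062
  p_3 = 0.53·(1−0.53)^11 = 0.53·0.000247216 = 0.000131024
Weight by the priors:
  P(Z=1)·p_1 = 0.18 × 0.0305269 = 0.00549484
  P(Z=2)·p_2 = 0.31 × 0.00847062 = 0.00262589
  P(Z=3)·p_3 = 0.51 × 0.000131024 = 6.68225e-05
Marginal: 0.00549484 + 0.00262589 + 6.68225e-05 = 0.00818756
Responsibility of Component 3: 6.68225e-05 / 0.00818756 ≈ 0.008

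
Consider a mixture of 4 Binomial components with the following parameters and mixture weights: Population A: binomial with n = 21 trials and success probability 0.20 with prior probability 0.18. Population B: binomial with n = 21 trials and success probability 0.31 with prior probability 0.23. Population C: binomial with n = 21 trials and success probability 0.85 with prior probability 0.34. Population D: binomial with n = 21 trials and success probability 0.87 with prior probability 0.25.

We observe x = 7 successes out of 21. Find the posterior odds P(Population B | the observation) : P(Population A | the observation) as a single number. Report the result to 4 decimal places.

3.4626

Since P(k|x) ∝ π_k f_k(x), the posterior odds are π_i f_i(x) / (π_j f_j(x)).
Evaluate each component's likelihood at the observed value:
  L_A = 0.0654598
  L_B = 0.177388
  L_C = 1.08822e-07
  L_D = 1.72722e-08
0.0407992 / 0.0117828 ≈ 3.4626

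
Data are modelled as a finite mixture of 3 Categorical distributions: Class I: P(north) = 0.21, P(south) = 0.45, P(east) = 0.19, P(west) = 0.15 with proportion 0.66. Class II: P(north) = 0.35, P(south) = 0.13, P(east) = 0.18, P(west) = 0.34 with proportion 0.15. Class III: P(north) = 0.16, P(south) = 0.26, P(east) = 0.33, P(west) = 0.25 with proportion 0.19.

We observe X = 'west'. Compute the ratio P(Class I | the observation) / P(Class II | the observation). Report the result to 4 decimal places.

1.9412

Posterior odds = (P(Z=i) f_i(x)) / (P(Z=j) f_j(x)); the normalising sum cancels.
Component likelihoods at x = 'west':
  f_I = 0.15
  f_II = 0.34
  f_III = 0.25
Odds = (0.66/0.15) × (0.15/0.34) = 4.4 × 0.441176 ≈ 1.9412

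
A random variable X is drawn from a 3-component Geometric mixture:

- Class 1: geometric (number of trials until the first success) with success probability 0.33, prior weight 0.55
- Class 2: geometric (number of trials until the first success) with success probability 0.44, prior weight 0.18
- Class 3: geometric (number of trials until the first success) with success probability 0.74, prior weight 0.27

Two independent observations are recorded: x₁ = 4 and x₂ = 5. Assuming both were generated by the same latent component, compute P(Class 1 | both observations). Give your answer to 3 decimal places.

0.855

By Bayes' theorem, P(k | x) = π_k f_k(x) / Σ_j π_j f_j(x).
Since both observations come from the same component, the likelihood for component k is f_k(x₁)·f_k(x₂).
  f_1 = [0.0992518] × [0.0664987] = 0.00660011
  f_2 = [0.077271] × [0.0432718] = 0.00334366
  f_3 = [0.0130062] × [0.00338162] = 4.39822e-05
Unnormalised posteriors:
  π_1·f_1 = 0.55 × 0.00660011 = 0.00363006
  π_2·f_2 = 0.18 × 0.00334366 = 0.000601858
  π_3·f_3 = 0.27 × 4.39822e-05 = 1.18752e-05
Marginal: 0.00363006 + 0.000601858 + 1.18752e-05 = 0.0042438
P(Class 1 | data) ≈ 0.855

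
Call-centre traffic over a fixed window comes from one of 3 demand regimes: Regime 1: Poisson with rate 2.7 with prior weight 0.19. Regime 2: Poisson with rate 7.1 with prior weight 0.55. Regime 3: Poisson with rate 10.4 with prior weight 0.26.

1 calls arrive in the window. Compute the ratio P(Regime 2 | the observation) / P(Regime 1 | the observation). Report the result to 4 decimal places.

0.0935

Since P(k|x) ∝ π_k f_k(x), the posterior odds are π_i f_i(x) / (π_j f_j(x)).
Component likelihoods at x = 1 calls:
  L_1 = 0.181455
  L_2 = 0.00585824
  L_3 = 0.000316498
0.00322203 / 0.0344764 ≈ 0.0935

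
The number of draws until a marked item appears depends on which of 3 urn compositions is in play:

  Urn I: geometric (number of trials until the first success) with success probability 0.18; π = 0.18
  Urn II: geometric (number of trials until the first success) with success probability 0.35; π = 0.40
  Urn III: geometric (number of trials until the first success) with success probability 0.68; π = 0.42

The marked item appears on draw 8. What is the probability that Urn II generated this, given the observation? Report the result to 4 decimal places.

Apply Bayes' rule: the posterior for each component is proportional to its prior times its likelihood at x.
Geometric probabilities:
  L_I = 0.0448714
  L_II = 0.0171578
  L_III = 0.000233646
Unnormalised posteriors:
  π_I·L_I = 0.18 × 0.0448714 = 0.00807685
  π_II·L_II = 0.40 × 0.0171578 = 0.00686312
  π_III·L_III = 0.42 × 0.000233646 = 9.81314e-05
Denominator: 0.00807685 + 0.00686312 + 9.81314e-05 = 0.0150381
Responsibility of Urn II: 0.00686312 / 0.0150381 ≈ 0.4564

0.4564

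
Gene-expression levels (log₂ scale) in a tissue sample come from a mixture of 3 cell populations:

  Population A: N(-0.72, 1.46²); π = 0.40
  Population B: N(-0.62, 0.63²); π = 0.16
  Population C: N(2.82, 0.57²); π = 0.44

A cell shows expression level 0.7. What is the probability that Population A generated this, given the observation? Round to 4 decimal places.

P(component k | x) = π_k·f_k(x) / marginal(x), where marginal(x) = Σ_j π_j·f_j(x).
Normal densities:
  f_A = 0.170273
  f_B = 0.0705161
  f_C = 0.000693743
Prior × likelihood for each component:
  π_A·f_A = 0.40 × 0.170273 = 0.0681091
  π_B·f_B = 0.16 × 0.0705161 = 0.0112826
  π_C·f_C = 0.44 × 0.000693743 = 0.000305247
Normaliser: 0.0681091 + 0.0112826 + 0.000305247 = 0.079697
So the posterior for Population A is 0.0681091 / 0.079697 ≈ 0.8546.

0.8546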